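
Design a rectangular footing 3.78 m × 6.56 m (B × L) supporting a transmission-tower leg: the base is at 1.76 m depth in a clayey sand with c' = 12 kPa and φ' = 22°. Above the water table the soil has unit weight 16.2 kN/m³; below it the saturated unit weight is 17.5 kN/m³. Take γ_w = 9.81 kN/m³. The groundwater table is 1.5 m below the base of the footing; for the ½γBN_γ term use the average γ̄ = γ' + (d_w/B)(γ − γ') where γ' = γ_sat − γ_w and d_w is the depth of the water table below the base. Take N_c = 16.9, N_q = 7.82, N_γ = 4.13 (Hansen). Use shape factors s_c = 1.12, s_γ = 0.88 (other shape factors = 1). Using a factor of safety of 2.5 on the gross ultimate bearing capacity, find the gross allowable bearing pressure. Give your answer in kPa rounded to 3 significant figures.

q_all ≈ 210 kPa

Overburden at base level: q = 16.2 × 1.76 = 28.512 kPa.
The water table is 1.5 m below the base (< B = 3.78 m), so the ½γBN_γ term uses γ̄ = γ' + (d_w/B)(γ − γ') = 7.69 + (1.5/3.78)(16.2 − 7.69) = 11.067 kN/m³.
Cohesion term c·N_c·s_c = 12 × 16.9 × 1.12 = 227.14 kPa; surcharge term q·N_q = 28.512 × 7.82 = 222.96 kPa; self-weight term 0.5·γ·B·N_γ·s_γ = 0.5 × 11.067 × 3.78 × 4.13 × 0.88 = 76.019 kPa.
q_ult = 227.14 + 222.96 + 76.019 = 526.12 kPa.
q_all = 526.12 / 2.5 = 210.45 kPa.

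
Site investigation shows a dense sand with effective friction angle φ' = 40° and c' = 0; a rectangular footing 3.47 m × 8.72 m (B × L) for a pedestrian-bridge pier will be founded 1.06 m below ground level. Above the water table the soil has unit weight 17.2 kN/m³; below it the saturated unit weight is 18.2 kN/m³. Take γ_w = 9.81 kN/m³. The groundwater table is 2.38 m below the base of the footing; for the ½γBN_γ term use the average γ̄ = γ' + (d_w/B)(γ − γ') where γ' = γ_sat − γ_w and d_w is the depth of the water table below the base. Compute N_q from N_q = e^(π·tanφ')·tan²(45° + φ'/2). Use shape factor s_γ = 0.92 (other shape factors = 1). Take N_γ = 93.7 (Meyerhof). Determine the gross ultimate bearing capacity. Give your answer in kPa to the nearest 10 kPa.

tan40° = 0.8391, so N_q = e^(π×0.8391)·tan²(65°) = 13.959 × 4.599 = 64.2.
Effective surcharge at the founding depth q = γ·D_f = 17.2 × 1.06 = 18.232 kPa.
With d_w = 2.38 m < B, γ̄ = 8.39 + (2.38/3.47) × (17.2 − 8.39) = 14.433 kN/m³.
q_ult = q·N_q + 0.5·γ·B·N_γ·s_γ
     = 18.232 × 64.195 + 0.5 × 14.433 × 3.47 × 93.7 × 0.92
     = 1170.4 + 2158.6 = 3329 kPa.

q_ult ≈ 3330 kPa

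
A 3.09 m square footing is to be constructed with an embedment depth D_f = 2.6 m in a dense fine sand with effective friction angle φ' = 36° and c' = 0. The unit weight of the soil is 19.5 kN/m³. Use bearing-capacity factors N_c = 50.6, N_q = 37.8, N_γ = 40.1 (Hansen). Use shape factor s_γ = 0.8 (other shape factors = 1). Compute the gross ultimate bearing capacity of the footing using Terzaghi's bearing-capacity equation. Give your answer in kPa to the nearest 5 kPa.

q_ult ≈ 2885 kPa

Overburden at base level: q = 19.5 × 2.6 = 50.7 kPa.
Surcharge term q·N_q = 50.7 × 37.8 = 1916.5 kPa; self-weight term 0.5·γ·B·N_γ·s_γ = 0.5 × 19.5 × 3.09 × 40.1 × 0.8 = 966.49 kPa.
q_ult = 1916.5 + 966.49 = 2883 kPa.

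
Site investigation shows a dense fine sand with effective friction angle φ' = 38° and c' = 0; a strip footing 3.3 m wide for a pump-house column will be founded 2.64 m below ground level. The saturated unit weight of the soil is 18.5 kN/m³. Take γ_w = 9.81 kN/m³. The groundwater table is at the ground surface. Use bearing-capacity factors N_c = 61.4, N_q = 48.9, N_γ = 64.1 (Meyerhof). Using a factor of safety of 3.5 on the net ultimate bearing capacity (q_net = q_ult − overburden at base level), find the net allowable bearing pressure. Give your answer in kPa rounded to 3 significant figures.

Water table at ground surface, so effective unit weight γ' = 18.5 − 9.81 = 8.69 kN/m³ is used throughout; overburden q = 8.69 × 2.64 = 22.942 kPa; the same γ' applies in the ½γBN_γ term.
Surcharge term q·N_q = 22.942 × 48.9 = 1121.8 kPa; self-weight term 0.5·γ·B·N_γ = 0.5 × 8.69 × 3.3 × 64.1 = 919.1 kPa.
q_ult = 1121.8 + 919.1 = 2040.9 kPa.
q_net = 2040.9 − 22.942 = 2018 kPa.
q_all(net) = 2018 / 3.5 = 576.57 kPa.

q_all(net) ≈ 577 kPa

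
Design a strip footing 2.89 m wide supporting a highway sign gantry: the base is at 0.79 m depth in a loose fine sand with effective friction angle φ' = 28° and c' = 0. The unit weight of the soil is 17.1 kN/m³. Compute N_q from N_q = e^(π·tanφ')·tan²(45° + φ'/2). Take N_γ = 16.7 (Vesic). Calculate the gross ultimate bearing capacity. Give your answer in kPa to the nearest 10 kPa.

tan28° = 0.5317, so N_q = e^(π×0.5317)·tan²(59°) = 5.314 × 2.77 = 14.72.
q = γ·D_f = 17.1 × 0.79 = 13.509 kPa.
q·N_q = 13.509 × 14.72 = 198.85 kPa
0.5·γ·B·N_γ = 0.5 × 17.1 × 2.89 × 16.7 = 412.65 kPa
q_ult = 198.85 + 412.65 = 611.5 kPa.

q_ult ≈ 610 kPa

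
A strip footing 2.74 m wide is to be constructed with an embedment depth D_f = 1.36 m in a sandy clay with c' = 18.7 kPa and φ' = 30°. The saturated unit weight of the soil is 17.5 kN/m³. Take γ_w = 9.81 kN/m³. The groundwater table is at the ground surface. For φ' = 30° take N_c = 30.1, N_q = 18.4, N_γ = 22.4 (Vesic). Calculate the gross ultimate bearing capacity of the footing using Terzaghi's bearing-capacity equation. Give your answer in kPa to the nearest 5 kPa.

q_ult ≈ 990 kPa

With the water table at the surface the whole profile is submerged: γ' = 17.5 − 9.81 = 7.69 kN/m³, so q = γ'·D_f = 10.458 kPa; the same γ' applies in the ½γBN_γ term.
q_ult = c·N_c + q·N_q + 0.5·γ·B·N_γ
     = 18.7 × 30.1 + 10.458 × 18.4 + 0.5 × 7.69 × 2.74 × 22.4
     = 562.87 + 192.43 + 235.99 = 991.3 kPa.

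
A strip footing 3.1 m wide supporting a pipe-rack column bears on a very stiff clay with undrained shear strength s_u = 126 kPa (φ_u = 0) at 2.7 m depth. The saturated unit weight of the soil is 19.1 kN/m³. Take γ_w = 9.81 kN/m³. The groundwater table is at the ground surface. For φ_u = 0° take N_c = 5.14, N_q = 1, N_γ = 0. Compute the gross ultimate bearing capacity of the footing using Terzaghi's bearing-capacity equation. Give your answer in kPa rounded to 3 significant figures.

q_ult ≈ 673 kPa

Water table at ground surface, so effective unit weight γ' = 19.1 − 9.81 = 9.29 kN/m³ is used throughout; overburden q = 9.29 × 2.7 = 25.083 kPa.
Cohesion term c·N_c = 126 × 5.14 = 647.64 kPa; surcharge term q·N_q = 25.083 × 1 = 25.083 kPa.
q_ult = 647.64 + 25.083 = 672.72 kPa.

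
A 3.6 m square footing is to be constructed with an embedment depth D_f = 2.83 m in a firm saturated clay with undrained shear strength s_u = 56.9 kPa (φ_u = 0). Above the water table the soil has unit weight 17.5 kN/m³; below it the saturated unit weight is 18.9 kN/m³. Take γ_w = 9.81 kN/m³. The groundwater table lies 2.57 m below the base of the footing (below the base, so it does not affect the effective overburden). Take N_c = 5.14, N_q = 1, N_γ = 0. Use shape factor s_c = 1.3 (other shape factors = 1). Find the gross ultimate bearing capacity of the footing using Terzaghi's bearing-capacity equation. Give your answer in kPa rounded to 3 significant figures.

Effective surcharge at the founding depth q = γ·D_f = 17.5 × 2.83 = 49.525 kPa.
q_ult = c·N_c·s_c + q·N_q
     = 56.9 × 5.14 × 1.3 + 49.525 × 1
     = 380.21 + 49.525 = 429.73 kPa.

q_ult ≈ 430 kPa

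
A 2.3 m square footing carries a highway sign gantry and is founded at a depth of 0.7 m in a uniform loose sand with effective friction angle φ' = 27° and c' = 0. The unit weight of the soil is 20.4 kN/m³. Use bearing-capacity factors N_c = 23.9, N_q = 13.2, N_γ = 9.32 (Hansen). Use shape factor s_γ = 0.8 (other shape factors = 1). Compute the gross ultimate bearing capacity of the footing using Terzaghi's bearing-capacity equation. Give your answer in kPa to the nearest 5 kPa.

q_ult ≈ 365 kPa

Effective surcharge at the founding depth q = γ·D_f = 20.4 × 0.7 = 14.28 kPa.
q_ult = q·N_q + 0.5·γ·B·N_γ·s_γ
     = 14.28 × 13.2 + 0.5 × 20.4 × 2.3 × 9.32 × 0.8
     = 188.5 + 174.92 = 363.41 kPa.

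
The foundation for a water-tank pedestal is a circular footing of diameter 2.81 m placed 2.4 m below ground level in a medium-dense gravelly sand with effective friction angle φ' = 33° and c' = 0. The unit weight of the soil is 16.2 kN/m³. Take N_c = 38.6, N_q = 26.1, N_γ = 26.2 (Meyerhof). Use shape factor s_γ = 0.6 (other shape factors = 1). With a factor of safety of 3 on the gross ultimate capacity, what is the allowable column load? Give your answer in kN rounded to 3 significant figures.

P_all ≈ 2840 kN

Overburden at base level: q = 16.2 × 2.4 = 38.88 kPa.
Surcharge term q·N_q = 38.88 × 26.1 = 1014.8 kPa; self-weight term 0.5·γ·B·N_γ·s_γ = 0.5 × 16.2 × 2.81 × 26.2 × 0.6 = 357.8 kPa.
q_ult = 1014.8 + 357.8 = 1372.6 kPa.
Gross allowable pressure q_all = 1372.6 / 3 = 457.52 kPa.
Footing area = 6.2016 m², so allowable column load = 457.52 × 6.2016 = 2837.4 kN.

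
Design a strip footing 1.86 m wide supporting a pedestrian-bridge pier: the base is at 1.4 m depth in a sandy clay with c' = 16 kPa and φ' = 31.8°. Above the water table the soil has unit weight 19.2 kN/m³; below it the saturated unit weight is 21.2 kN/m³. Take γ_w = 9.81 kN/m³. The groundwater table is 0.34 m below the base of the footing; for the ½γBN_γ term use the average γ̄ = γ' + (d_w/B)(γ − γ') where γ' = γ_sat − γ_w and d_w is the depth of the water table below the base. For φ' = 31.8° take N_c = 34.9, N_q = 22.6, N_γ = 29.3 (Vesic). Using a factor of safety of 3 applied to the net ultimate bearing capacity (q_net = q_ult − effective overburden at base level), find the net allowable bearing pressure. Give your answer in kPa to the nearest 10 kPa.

q_all(net) ≈ 500 kPa

q = γ·D_f = 19.2 × 1.4 = 26.88 kPa.
γ' = 11.39 kN/m³; averaging over the depth B below the base, γ̄ = γ' + (d_w/B)(γ − γ') = 12.818 kN/m³.
c·N_c = 16 × 34.9 = 558.4 kPa
q·N_q = 26.88 × 22.6 = 607.49 kPa
0.5·γ·B·N_γ = 0.5 × 12.818 × 1.86 × 29.3 = 349.27 kPa
q_ult = 558.4 + 607.49 + 349.27 = 1515.2 kPa.
Net ultimate: q_net = 1515.2 − 26.88 = 1488.3 kPa.
q_all(net) = 1488.3 / 3 = 496.09 kPa.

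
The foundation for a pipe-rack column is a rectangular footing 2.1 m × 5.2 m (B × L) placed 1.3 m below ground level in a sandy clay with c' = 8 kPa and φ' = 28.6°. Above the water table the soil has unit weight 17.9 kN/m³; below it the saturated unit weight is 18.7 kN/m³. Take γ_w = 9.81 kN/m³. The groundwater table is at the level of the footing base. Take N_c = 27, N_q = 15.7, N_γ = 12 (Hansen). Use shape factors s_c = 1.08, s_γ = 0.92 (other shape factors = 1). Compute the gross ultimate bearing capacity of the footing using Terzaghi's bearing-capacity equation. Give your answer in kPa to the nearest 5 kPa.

q_ult ≈ 700 kPa

Effective surcharge at the founding depth q = γ·D_f = 17.9 × 1.3 = 23.27 kPa.
The water table coincides with the base, so in the self-weight term γ → γ' = 8.89 kN/m³.
q_ult = c·N_c·s_c + q·N_q + 0.5·γ·B·N_γ·s_γ
     = 8 × 27 × 1.08 + 23.27 × 15.7 + 0.5 × 8.89 × 2.1 × 12 × 0.92
     = 233.28 + 365.34 + 103.05 = 701.67 kPa.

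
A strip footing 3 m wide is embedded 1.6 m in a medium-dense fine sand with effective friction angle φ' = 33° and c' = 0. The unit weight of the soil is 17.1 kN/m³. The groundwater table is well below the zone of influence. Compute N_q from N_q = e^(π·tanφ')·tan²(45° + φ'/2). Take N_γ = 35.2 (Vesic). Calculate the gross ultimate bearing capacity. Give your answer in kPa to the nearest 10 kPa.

q_ult ≈ 1620 kPa

tan33° = 0.6494, so N_q = e^(π×0.6494)·tan²(61.5°) = 7.692 × 3.392 = 26.09.
q = γ·D_f = 17.1 × 1.6 = 27.36 kPa.
q·N_q = 27.36 × 26.092 = 713.88 kPa
0.5·γ·B·N_γ = 0.5 × 17.1 × 3 × 35.2 = 902.88 kPa
q_ult = 713.88 + 902.88 = 1616.8 kPa.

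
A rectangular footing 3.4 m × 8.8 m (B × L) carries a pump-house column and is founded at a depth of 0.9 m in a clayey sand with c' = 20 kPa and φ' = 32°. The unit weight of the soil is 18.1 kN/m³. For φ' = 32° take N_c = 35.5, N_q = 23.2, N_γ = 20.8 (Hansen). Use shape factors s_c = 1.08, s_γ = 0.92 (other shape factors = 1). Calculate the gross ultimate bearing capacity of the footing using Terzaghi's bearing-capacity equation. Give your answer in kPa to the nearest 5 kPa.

q = γ·D_f = 18.1 × 0.9 = 16.29 kPa.
c·N_c·s_c = 20 × 35.5 × 1.08 = 766.8 kPa
q·N_q = 16.29 × 23.2 = 377.93 kPa
0.5·γ·B·N_γ·s_γ = 0.5 × 18.1 × 3.4 × 20.8 × 0.92 = 588.81 kPa
q_ult = 766.8 + 377.93 + 588.81 = 1733.5 kPa.

q_ult ≈ 1735 kPa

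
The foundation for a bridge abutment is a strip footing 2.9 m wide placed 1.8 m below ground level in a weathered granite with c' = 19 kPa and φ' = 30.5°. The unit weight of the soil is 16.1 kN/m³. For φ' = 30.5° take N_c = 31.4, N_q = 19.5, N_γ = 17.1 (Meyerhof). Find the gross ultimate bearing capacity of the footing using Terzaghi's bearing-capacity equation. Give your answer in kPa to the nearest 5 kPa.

q_ult ≈ 1560 kPa

Effective surcharge at the founding depth q = γ·D_f = 16.1 × 1.8 = 28.98 kPa.
q_ult = c·N_c + q·N_q + 0.5·γ·B·N_γ
     = 19 × 31.4 + 28.98 × 19.5 + 0.5 × 16.1 × 2.9 × 17.1
     = 596.6 + 565.11 + 399.2 = 1560.9 kPa.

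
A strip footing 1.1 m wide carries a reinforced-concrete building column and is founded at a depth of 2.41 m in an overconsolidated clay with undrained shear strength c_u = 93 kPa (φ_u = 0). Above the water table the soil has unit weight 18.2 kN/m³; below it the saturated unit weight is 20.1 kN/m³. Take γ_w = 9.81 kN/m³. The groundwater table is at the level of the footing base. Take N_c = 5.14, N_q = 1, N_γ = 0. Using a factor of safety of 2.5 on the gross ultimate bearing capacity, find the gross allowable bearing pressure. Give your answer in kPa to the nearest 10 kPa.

q_all ≈ 210 kPa

Effective surcharge at the founding depth q = γ·D_f = 18.2 × 2.41 = 43.862 kPa.
q_ult = c·N_c + q·N_q
     = 93 × 5.14 + 43.862 × 1
     = 478.02 + 43.862 = 521.88 kPa.
q_all = 521.88 / 2.5 = 208.75 kPa.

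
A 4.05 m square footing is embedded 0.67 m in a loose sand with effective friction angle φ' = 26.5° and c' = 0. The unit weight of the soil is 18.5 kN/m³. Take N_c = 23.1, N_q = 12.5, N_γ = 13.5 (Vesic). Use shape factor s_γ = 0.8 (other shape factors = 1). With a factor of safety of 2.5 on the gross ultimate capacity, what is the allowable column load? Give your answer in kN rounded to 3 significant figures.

q = γ·D_f = 18.5 × 0.67 = 12.395 kPa.
q·N_q = 12.395 × 12.5 = 154.94 kPa
0.5·γ·B·N_γ·s_γ = 0.5 × 18.5 × 4.05 × 13.5 × 0.8 = 404.6 kPa
q_ult = 154.94 + 404.6 = 559.53 kPa.
Gross allowable pressure q_all = 559.53 / 2.5 = 223.81 kPa.
Footing area = 16.4025 m², so allowable column load = 223.81 × 16.4025 = 3671.1 kN.

P_all ≈ 3670 kN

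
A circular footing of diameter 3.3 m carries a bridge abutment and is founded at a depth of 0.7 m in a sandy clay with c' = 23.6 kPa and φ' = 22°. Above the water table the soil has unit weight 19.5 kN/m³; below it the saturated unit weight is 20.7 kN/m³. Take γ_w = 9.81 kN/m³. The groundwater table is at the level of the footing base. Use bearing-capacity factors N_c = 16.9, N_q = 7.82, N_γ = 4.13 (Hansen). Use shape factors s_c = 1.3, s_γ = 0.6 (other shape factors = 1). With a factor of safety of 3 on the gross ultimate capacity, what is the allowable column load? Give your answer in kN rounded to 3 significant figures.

q = γ·D_f = 19.5 × 0.7 = 13.65 kPa.
For the ½γBN_γ term take γ' = 20.7 − 9.81 = 10.89 kN/m³ (soil below base is submerged).
c·N_c·s_c = 23.6 × 16.9 × 1.3 = 518.49 kPa
q·N_q = 13.65 × 7.82 = 106.74 kPa
0.5·γ·B·N_γ·s_γ = 0.5 × 10.89 × 3.3 × 4.13 × 0.6 = 44.526 kPa
q_ult = 518.49 + 106.74 + 44.526 = 669.76 kPa.
Gross allowable pressure q_all = 669.76 / 3 = 223.25 kPa.
Footing area = 8.553 m², so allowable column load = 223.25 × 8.553 = 1909.5 kN.

P_all ≈ 1910 kN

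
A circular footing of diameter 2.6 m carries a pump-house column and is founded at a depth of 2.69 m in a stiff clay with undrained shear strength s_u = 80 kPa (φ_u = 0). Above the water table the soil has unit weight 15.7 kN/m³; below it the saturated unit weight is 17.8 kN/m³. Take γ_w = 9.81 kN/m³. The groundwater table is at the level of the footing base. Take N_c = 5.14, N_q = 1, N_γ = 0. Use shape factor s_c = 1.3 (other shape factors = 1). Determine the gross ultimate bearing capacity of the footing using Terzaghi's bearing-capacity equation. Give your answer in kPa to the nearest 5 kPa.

Effective surcharge at the founding depth q = γ·D_f = 15.7 × 2.69 = 42.233 kPa.
q_ult = c·N_c·s_c + q·N_q
     = 80 × 5.14 × 1.3 + 42.233 × 1
     = 534.56 + 42.233 = 576.79 kPa.

q_ult ≈ 575 kPa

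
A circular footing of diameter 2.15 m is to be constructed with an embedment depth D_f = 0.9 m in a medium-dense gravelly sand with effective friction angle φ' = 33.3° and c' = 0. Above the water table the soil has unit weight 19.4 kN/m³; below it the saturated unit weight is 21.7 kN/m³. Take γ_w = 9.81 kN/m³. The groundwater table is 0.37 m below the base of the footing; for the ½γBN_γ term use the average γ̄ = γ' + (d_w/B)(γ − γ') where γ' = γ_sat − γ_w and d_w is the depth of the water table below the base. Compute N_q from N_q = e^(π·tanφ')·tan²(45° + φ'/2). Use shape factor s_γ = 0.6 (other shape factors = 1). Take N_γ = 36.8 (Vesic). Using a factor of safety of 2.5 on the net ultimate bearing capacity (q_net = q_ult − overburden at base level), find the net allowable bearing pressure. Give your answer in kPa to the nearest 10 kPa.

q_all(net) ≈ 310 kPa

N_q = e^(π·tan33.3°)·tan²(61.65°) = 27.05.
q = γ·D_f = 19.4 × 0.9 = 17.46 kPa.
γ' = 11.89 kN/m³; averaging over the depth B below the base, γ̄ = γ' + (d_w/B)(γ − γ') = 13.182 kN/m³.
q·N_q = 17.46 × 27.048 = 472.25 kPa
0.5·γ·B·N_γ·s_γ = 0.5 × 13.182 × 2.15 × 36.8 × 0.6 = 312.9 kPa
q_ult = 472.25 + 312.9 = 785.15 kPa.
q_net = 785.15 − 17.46 = 767.69 kPa.
q_all(net) = 767.69 / 2.5 = 307.08 kPa.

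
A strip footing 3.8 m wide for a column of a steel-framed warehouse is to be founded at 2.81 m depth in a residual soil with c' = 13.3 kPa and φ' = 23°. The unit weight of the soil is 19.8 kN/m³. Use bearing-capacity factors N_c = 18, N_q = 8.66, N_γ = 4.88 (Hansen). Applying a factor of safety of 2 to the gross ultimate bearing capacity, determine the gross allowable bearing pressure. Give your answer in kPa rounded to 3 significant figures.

Effective surcharge at the founding depth q = γ·D_f = 19.8 × 2.81 = 55.638 kPa.
q_ult = c·N_c + q·N_q + 0.5·γ·B·N_γ
     = 13.3 × 18 + 55.638 × 8.66 + 0.5 × 19.8 × 3.8 × 4.88
     = 239.4 + 481.83 + 183.59 = 904.81 kPa.
q_all = q_ult / FS = 904.81 / 2 = 452.41 kPa.

q_all ≈ 452 kPa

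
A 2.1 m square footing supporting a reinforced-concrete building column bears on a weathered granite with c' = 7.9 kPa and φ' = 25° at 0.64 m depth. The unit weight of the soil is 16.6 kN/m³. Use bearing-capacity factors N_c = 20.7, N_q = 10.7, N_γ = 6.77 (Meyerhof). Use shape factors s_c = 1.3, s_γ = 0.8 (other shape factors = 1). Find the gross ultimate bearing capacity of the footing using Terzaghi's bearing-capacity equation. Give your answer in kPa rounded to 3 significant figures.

Effective surcharge at the founding depth q = γ·D_f = 16.6 × 0.64 = 10.624 kPa.
q_ult = c·N_c·s_c + q·N_q + 0.5·γ·B·N_γ·s_γ
     = 7.9 × 20.7 × 1.3 + 10.624 × 10.7 + 0.5 × 16.6 × 2.1 × 6.77 × 0.8
     = 212.59 + 113.68 + 94.401 = 420.67 kPa.

q_ult ≈ 421 kPa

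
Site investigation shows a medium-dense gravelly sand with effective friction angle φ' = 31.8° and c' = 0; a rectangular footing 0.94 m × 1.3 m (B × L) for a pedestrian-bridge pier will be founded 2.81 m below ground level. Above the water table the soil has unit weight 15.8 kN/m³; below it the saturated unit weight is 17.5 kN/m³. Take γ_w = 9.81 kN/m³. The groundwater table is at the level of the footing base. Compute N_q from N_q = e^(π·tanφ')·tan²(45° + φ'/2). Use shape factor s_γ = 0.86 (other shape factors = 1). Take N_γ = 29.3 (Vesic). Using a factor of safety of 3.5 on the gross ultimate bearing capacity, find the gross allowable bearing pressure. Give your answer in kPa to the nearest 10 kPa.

N_q = e^(π·tan31.8°)·tan²(60.9°) = 22.64.
Overburden at base level: q = 15.8 × 2.81 = 44.398 kPa.
Below the base the soil is submerged, so the ½γBN_γ term uses γ' = 17.5 − 9.81 = 7.69 kN/m³.
Surcharge term q·N_q = 44.398 × 22.64 = 1005.2 kPa; self-weight term 0.5·γ·B·N_γ·s_γ = 0.5 × 7.69 × 0.94 × 29.3 × 0.86 = 91.073 kPa.
q_ult = 1005.2 + 91.073 = 1096.2 kPa.
q_all = 1096.2 / 3.5 = 313.21 kPa.

q_all ≈ 310 kPa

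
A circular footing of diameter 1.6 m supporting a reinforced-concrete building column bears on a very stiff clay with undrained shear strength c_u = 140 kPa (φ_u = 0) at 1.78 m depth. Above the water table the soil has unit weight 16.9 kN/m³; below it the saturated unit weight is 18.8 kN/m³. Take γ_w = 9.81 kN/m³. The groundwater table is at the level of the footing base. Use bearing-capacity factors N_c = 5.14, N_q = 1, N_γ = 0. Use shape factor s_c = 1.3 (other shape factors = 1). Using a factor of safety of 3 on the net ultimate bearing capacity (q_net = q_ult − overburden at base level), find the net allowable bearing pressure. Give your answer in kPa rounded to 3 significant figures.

q_all(net) ≈ 312 kPa

q = γ·D_f = 16.9 × 1.78 = 30.082 kPa.
c·N_c·s_c = 140 × 5.14 × 1.3 = 935.48 kPa
q·N_q = 30.082 × 1 = 30.082 kPa
q_ult = 935.48 + 30.082 = 965.56 kPa.
q_net = 965.56 − 30.082 = 935.48 kPa.
q_all(net) = 935.48 / 3 = 311.83 kPa.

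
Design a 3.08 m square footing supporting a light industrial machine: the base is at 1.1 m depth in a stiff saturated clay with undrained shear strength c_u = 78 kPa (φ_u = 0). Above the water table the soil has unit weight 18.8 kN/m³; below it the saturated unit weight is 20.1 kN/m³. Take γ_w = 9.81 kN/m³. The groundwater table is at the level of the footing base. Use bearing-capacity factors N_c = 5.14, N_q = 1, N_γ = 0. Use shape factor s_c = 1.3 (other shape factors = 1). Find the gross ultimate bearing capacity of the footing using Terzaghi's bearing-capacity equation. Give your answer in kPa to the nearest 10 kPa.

q_ult ≈ 540 kPa

q = γ·D_f = 18.8 × 1.1 = 20.68 kPa.
c·N_c·s_c = 78 × 5.14 × 1.3 = 521.2 kPa
q·N_q = 20.68 × 1 = 20.68 kPa
q_ult = 521.2 + 20.68 = 541.88 kPa.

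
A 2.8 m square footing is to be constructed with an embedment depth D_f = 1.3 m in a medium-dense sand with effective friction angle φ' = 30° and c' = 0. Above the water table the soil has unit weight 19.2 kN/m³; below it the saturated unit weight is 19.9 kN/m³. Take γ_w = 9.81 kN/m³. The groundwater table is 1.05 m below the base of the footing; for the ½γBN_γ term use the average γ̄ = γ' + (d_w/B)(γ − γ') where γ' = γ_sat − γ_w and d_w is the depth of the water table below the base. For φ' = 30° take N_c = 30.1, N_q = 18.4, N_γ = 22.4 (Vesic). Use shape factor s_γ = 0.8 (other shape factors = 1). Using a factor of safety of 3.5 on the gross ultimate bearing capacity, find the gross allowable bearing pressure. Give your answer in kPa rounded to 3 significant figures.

Overburden at base level: q = 19.2 × 1.3 = 24.96 kPa.
The water table is 1.05 m below the base (< B = 2.8 m), so the ½γBN_γ term uses γ̄ = γ' + (d_w/B)(γ − γ') = 10.09 + (1.05/2.8)(19.2 − 10.09) = 13.506 kN/m³.
Surcharge term q·N_q = 24.96 × 18.4 = 459.26 kPa; self-weight term 0.5·γ·B·N_γ·s_γ = 0.5 × 13.506 × 2.8 × 22.4 × 0.8 = 338.84 kPa.
q_ult = 459.26 + 338.84 = 798.11 kPa.
q_all = 798.11 / 3.5 = 228.03 kPa.

q_all ≈ 228 kPa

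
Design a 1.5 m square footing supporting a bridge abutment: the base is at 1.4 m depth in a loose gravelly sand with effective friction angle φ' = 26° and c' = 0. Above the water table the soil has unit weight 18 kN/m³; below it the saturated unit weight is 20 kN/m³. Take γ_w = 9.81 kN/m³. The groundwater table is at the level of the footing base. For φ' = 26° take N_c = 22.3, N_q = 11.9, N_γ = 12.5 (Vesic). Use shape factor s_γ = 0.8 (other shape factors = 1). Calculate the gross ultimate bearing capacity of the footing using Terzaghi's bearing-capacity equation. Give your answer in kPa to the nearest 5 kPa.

Overburden at base level: q = 18 × 1.4 = 25.2 kPa.
Below the base the soil is submerged, so the ½γBN_γ term uses γ' = 20 − 9.81 = 10.19 kN/m³.
Surcharge term q·N_q = 25.2 × 11.9 = 299.88 kPa; self-weight term 0.5·γ·B·N_γ·s_γ = 0.5 × 10.19 × 1.5 × 12.5 × 0.8 = 76.425 kPa.
q_ult = 299.88 + 76.425 = 376.31 kPa.

q_ult ≈ 375 kPa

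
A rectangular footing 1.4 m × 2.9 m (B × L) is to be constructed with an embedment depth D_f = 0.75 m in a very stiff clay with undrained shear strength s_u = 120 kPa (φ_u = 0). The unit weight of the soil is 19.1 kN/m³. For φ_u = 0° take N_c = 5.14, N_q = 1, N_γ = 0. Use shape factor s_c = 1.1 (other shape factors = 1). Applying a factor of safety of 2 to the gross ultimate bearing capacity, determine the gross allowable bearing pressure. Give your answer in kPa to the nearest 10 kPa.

q_all ≈ 350 kPa

Effective surcharge at the founding depth q = γ·D_f = 19.1 × 0.75 = 14.325 kPa.
q_ult = c·N_c·s_c + q·N_q
     = 120 × 5.14 × 1.1 + 14.325 × 1
     = 678.48 + 14.325 = 692.81 kPa.
q_all = q_ult / FS = 692.81 / 2 = 346.4 kPa.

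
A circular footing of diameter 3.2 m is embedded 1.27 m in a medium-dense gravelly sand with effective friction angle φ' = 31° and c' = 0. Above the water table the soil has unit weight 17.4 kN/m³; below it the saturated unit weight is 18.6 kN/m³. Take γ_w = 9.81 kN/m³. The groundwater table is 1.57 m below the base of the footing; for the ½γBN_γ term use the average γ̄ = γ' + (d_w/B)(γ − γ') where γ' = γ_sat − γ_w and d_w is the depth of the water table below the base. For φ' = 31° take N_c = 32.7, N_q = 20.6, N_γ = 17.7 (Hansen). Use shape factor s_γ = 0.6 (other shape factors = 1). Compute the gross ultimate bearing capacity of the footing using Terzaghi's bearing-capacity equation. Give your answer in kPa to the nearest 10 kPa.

Overburden at base level: q = 17.4 × 1.27 = 22.098 kPa.
The water table is 1.57 m below the base (< B = 3.2 m), so the ½γBN_γ term uses γ̄ = γ' + (d_w/B)(γ − γ') = 8.79 + (1.57/3.2)(17.4 − 8.79) = 13.014 kN/m³.
Surcharge term q·N_q = 22.098 × 20.6 = 455.22 kPa; self-weight term 0.5·γ·B·N_γ·s_γ = 0.5 × 13.014 × 3.2 × 17.7 × 0.6 = 221.14 kPa.
q_ult = 455.22 + 221.14 = 676.36 kPa.

q_ult ≈ 680 kPa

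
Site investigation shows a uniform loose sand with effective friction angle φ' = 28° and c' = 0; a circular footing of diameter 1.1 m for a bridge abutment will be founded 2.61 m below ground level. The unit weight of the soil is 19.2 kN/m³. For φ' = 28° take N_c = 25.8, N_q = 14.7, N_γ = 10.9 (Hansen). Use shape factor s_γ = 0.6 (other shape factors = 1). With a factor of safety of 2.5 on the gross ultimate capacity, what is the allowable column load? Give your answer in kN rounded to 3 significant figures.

P_all ≈ 306 kN

Effective surcharge at the founding depth q = γ·D_f = 19.2 × 2.61 = 50.112 kPa.
q_ult = q·N_q + 0.5·γ·B·N_γ·s_γ
     = 50.112 × 14.7 + 0.5 × 19.2 × 1.1 × 10.9 × 0.6
     = 736.65 + 69.062 = 805.71 kPa.
Gross allowable pressure q_all = 805.71 / 2.5 = 322.28 kPa.
Footing area = 0.9503 m², so allowable column load = 322.28 × 0.9503 = 306.27 kN.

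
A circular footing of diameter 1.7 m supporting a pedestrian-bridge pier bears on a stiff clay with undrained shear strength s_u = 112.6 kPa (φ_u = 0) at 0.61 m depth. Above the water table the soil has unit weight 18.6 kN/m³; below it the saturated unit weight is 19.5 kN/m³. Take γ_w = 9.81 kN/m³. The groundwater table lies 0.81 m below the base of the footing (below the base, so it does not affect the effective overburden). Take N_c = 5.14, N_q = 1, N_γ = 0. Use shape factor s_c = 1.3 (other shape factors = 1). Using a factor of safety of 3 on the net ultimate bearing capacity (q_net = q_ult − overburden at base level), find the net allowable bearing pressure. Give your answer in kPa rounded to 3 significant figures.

Overburden at base level: q = 18.6 × 0.61 = 11.346 kPa.
Cohesion term c·N_c·s_c = 112.6 × 5.14 × 1.3 = 752.39 kPa; surcharge term q·N_q = 11.346 × 1 = 11.346 kPa.
q_ult = 752.39 + 11.346 = 763.74 kPa.
q_net = 763.74 − 11.346 = 752.39 kPa.
q_all(net) = 752.39 / 3 = 250.8 kPa.

q_all(net) ≈ 251 kPa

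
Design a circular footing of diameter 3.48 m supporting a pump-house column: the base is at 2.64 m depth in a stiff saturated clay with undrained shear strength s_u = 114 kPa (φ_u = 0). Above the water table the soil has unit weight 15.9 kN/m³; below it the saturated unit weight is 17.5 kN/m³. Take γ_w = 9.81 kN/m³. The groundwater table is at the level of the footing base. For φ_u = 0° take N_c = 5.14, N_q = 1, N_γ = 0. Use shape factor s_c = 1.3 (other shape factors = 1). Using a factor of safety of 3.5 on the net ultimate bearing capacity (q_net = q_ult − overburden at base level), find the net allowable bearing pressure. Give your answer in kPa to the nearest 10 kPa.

q_all(net) ≈ 220 kPa

Overburden at base level: q = 15.9 × 2.64 = 41.976 kPa.
Cohesion term c·N_c·s_c = 114 × 5.14 × 1.3 = 761.75 kPa; surcharge term q·N_q = 41.976 × 1 = 41.976 kPa.
q_ult = 761.75 + 41.976 = 803.72 kPa.
q_net = 803.72 − 41.976 = 761.75 kPa.
q_all(net) = 761.75 / 3.5 = 217.64 kPa.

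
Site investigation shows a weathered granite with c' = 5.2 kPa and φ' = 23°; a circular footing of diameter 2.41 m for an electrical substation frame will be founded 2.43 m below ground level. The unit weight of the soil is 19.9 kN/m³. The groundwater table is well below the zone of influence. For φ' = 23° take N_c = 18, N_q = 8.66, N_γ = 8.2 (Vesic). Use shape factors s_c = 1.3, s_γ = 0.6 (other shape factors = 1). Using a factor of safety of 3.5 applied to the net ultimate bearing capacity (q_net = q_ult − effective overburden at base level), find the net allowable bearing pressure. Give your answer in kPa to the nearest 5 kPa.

Overburden at base level: q = 19.9 × 2.43 = 48.357 kPa.
Cohesion term c·N_c·s_c = 5.2 × 18 × 1.3 = 121.68 kPa; surcharge term q·N_q = 48.357 × 8.66 = 418.77 kPa; self-weight term 0.5·γ·B·N_γ·s_γ = 0.5 × 19.9 × 2.41 × 8.2 × 0.6 = 117.98 kPa.
q_ult = 121.68 + 418.77 + 117.98 = 658.43 kPa.
Net ultimate: q_net = 658.43 − 48.357 = 610.07 kPa.
q_all(net) = 610.07 / 3.5 = 174.31 kPa.

q_all(net) ≈ 175 kPa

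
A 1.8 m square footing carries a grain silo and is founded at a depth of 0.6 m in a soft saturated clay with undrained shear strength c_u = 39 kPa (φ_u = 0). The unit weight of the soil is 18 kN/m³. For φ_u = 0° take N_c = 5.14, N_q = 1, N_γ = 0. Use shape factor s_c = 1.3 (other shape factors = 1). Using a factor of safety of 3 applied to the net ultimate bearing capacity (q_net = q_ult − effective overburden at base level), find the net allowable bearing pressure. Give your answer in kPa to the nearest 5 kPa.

Effective surcharge at the founding depth q = γ·D_f = 18 × 0.6 = 10.8 kPa.
q_ult = c·N_c·s_c + q·N_q
     = 39 × 5.14 × 1.3 + 10.8 × 1
     = 260.6 + 10.8 = 271.4 kPa.
Net ultimate: q_net = 271.4 − 10.8 = 260.6 kPa.
q_all(net) = 260.6 / 3 = 86.866 kPa.

q_all(net) ≈ 85 kPa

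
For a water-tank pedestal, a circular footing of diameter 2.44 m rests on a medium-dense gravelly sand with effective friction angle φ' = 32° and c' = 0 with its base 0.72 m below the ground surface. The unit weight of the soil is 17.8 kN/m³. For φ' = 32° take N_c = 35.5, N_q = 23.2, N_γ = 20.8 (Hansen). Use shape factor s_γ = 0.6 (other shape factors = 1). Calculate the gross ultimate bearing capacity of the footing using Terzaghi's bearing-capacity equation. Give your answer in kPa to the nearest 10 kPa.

Effective surcharge at the founding depth q = γ·D_f = 17.8 × 0.72 = 12.816 kPa.
q_ult = q·N_q + 0.5·γ·B·N_γ·s_γ
     = 12.816 × 23.2 + 0.5 × 17.8 × 2.44 × 20.8 × 0.6
     = 297.33 + 271.02 = 568.35 kPa.

q_ult ≈ 570 kPa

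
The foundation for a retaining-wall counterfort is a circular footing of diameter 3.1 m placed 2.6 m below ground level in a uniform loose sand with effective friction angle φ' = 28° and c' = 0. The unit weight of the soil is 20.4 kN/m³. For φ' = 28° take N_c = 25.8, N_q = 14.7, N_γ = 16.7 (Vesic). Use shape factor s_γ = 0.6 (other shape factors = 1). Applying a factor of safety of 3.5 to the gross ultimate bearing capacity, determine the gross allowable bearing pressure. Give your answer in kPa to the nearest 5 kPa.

q_all ≈ 315 kPa

q = γ·D_f = 20.4 × 2.6 = 53.04 kPa.
q·N_q = 53.04 × 14.7 = 779.69 kPa
0.5·γ·B·N_γ·s_γ = 0.5 × 20.4 × 3.1 × 16.7 × 0.6 = 316.83 kPa
q_ult = 779.69 + 316.83 = 1096.5 kPa.
q_all = q_ult / FS = 1096.5 / 3.5 = 313.29 kPa.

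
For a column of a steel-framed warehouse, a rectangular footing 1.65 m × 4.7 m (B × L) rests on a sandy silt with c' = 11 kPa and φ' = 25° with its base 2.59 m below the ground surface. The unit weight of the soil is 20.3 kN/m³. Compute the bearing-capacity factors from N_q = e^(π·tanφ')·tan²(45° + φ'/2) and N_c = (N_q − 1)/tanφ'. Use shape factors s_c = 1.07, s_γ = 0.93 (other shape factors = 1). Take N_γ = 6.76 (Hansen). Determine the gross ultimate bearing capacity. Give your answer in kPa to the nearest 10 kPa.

q_ult ≈ 910 kPa

tan25° = 0.4663, so N_q = e^(π×0.4663)·tan²(57.5°) = 4.327 × 2.464 = 10.66.
N_c = (10.66 − 1)/tan25° = 20.72.
Effective surcharge at the founding depth q = γ·D_f = 20.3 × 2.59 = 52.577 kPa.
q_ult = c·N_c·s_c + q·N_q + 0.5·γ·B·N_γ·s_γ
     = 11 × 20.721 × 1.07 + 52.577 × 10.662 + 0.5 × 20.3 × 1.65 × 6.76 × 0.93
     = 243.88 + 560.58 + 105.29 = 909.75 kPa.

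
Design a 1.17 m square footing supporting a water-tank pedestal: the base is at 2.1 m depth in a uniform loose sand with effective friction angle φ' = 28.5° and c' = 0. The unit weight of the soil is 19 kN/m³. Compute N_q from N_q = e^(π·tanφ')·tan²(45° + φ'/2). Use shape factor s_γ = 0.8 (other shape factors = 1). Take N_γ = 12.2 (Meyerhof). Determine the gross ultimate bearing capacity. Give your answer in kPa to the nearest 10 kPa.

q_ult ≈ 730 kPa

tan28.5° = 0.543, so N_q = e^(π×0.543)·tan²(59.25°) = 5.505 × 2.825 = 15.55.
Effective surcharge at the founding depth q = γ·D_f = 19 × 2.1 = 39.9 kPa.
q_ult = q·N_q + 0.5·γ·B·N_γ·s_γ
     = 39.9 × 15.554 + 0.5 × 19 × 1.17 × 12.2 × 0.8
     = 620.62 + 108.48 = 729.1 kPa.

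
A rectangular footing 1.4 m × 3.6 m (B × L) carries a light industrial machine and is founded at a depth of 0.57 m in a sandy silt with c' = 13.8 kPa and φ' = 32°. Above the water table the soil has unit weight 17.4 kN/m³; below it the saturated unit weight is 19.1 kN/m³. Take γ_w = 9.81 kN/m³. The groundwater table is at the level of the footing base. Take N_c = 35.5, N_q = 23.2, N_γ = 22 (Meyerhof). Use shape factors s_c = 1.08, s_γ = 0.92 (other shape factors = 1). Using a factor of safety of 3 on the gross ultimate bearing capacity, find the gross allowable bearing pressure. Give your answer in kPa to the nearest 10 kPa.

q_all ≈ 300 kPa

Effective surcharge at the founding depth q = γ·D_f = 17.4 × 0.57 = 9.918 kPa.
The water table coincides with the base, so in the self-weight term γ → γ' = 9.29 kN/m³.
q_ult = c·N_c·s_c + q·N_q + 0.5·γ·B·N_γ·s_γ
     = 13.8 × 35.5 × 1.08 + 9.918 × 23.2 + 0.5 × 9.29 × 1.4 × 22 × 0.92
     = 529.09 + 230.1 + 131.62 = 890.81 kPa.
q_all = 890.81 / 3 = 296.94 kPa.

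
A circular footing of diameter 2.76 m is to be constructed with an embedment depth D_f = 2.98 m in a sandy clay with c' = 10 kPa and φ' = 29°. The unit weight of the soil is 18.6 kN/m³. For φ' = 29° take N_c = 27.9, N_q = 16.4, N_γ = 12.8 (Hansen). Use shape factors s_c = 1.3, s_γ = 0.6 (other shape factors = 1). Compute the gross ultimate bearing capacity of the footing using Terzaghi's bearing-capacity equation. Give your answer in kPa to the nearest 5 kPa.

Overburden at base level: q = 18.6 × 2.98 = 55.428 kPa.
Cohesion term c·N_c·s_c = 10 × 27.9 × 1.3 = 362.7 kPa; surcharge term q·N_q = 55.428 × 16.4 = 909.02 kPa; self-weight term 0.5·γ·B·N_γ·s_γ = 0.5 × 18.6 × 2.76 × 12.8 × 0.6 = 197.13 kPa.
q_ult = 362.7 + 909.02 + 197.13 = 1468.8 kPa.

q_ult ≈ 1470 kPa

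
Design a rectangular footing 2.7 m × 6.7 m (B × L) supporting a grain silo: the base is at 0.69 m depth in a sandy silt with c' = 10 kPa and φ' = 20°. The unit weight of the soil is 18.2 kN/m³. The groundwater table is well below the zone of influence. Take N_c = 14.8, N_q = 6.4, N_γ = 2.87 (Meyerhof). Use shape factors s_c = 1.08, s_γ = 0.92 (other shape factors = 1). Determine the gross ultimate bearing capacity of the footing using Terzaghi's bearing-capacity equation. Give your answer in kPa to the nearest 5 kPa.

q_ult ≈ 305 kPa

Effective surcharge at the founding depth q = γ·D_f = 18.2 × 0.69 = 12.558 kPa.
q_ult = c·N_c·s_c + q·N_q + 0.5·γ·B·N_γ·s_γ
     = 10 × 14.8 × 1.08 + 12.558 × 6.4 + 0.5 × 18.2 × 2.7 × 2.87 × 0.92
     = 159.84 + 80.371 + 64.875 = 305.09 kPa.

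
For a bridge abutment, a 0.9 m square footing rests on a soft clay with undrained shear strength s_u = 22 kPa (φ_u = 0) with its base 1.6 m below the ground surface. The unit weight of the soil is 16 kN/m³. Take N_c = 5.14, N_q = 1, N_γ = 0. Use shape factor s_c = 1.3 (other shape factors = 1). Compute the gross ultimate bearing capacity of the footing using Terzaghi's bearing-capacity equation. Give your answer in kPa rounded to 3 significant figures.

q = γ·D_f = 16 × 1.6 = 25.6 kPa.
c·N_c·s_c = 22 × 5.14 × 1.3 = 147 kPa
q·N_q = 25.6 × 1 = 25.6 kPa
q_ult = 147 + 25.6 = 172.6 kPa.

q_ult ≈ 173 kPa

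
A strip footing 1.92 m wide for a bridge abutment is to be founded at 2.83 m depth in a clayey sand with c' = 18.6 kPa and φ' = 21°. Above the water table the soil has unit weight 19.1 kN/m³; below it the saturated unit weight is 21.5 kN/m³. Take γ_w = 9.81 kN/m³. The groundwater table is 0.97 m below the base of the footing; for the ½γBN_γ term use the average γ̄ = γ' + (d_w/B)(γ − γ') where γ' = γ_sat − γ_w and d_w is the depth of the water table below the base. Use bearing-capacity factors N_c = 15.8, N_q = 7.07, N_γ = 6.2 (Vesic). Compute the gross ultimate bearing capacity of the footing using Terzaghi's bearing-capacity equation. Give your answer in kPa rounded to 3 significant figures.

Effective surcharge at the founding depth q = γ·D_f = 19.1 × 2.83 = 54.053 kPa.
With d_w = 0.97 m < B, γ̄ = 11.69 + (0.97/1.92) × (19.1 − 11.69) = 15.434 kN/m³.
q_ult = c·N_c + q·N_q + 0.5·γ·B·N_γ
     = 18.6 × 15.8 + 54.053 × 7.07 + 0.5 × 15.434 × 1.92 × 6.2
     = 293.88 + 382.15 + 91.861 = 767.9 kPa.

q_ult ≈ 768 kPa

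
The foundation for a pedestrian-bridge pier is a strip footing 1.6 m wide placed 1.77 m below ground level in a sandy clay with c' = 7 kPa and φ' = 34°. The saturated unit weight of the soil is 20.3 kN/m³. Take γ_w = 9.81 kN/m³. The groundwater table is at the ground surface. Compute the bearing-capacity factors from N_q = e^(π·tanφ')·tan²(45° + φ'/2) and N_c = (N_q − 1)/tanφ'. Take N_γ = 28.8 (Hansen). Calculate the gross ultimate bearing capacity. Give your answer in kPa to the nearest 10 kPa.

q_ult ≈ 1080 kPa

tan34° = 0.6745, so N_q = e^(π×0.6745)·tan²(62°) = 8.323 × 3.537 = 29.44.
N_c = (29.44 − 1)/tan34° = 42.16.
Water table at ground surface, so effective unit weight γ' = 20.3 − 9.81 = 10.49 kN/m³ is used throughout; overburden q = 10.49 × 1.77 = 18.567 kPa; the same γ' applies in the ½γBN_γ term.
Cohesion term c·N_c = 7 × 42.164 = 295.15 kPa; surcharge term q·N_q = 18.567 × 29.44 = 546.62 kPa; self-weight term 0.5·γ·B·N_γ = 0.5 × 10.49 × 1.6 × 28.8 = 241.69 kPa.
q_ult = 295.15 + 546.62 + 241.69 = 1083.5 kPa.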